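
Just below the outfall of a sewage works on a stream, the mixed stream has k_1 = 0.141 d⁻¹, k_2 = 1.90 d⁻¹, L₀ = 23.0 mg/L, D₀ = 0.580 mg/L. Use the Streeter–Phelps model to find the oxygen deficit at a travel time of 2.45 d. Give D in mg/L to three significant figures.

D ≈ 1.29 mg/L

k_1 L₀/(k_2−k_1) = 0.141×23.0/(1.90−0.141) = 3.243/1.759 = 1.844 mg/L.
e^(−k_1 t) = e^(−0.141×2.450) = 0.7079; e^(−k_2 t) = e^(−1.90×2.450) = 0.009514.
D = 1.844 × (0.7079 − 0.009514) + 0.580 × 0.009514 = 1.288 + 0.005518 = 1.293 mg/L.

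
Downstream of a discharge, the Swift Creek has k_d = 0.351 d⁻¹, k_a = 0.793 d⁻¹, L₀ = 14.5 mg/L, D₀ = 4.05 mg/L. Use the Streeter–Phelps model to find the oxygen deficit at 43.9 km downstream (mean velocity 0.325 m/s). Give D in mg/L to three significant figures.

D ≈ 4.49 mg/L

Travel time t = x/v = 43.9 km / (0.325 m/s) = 43900 m / 0.325 m/s = 135100 s = 1.563 d.
k_d L₀/(k_a−k_d) = 0.351×14.5/(0.793−0.351) = 5.089/0.4420 = 11.51 mg/L.
e^(−k_d t) = e^(−0.351×1.563) = 0.5777; e^(−k_a t) = e^(−0.793×1.563) = 0.2895.
D = 11.51 × (0.5777 − 0.2895) + 4.05 × 0.2895 = 3.319 + 1.172 = 4.491 mg/L.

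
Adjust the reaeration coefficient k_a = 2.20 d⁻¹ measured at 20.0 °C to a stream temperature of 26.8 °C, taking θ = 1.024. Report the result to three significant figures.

k_a ≈ 2.59 d⁻¹

k_a(T₂) = k_a(T₁) · θ^(T₂−T₁) = 2.20 × 1.024^(26.8−20.0)
= 2.20 × 1.024^6.80 = 2.20 × 1.175 = 2.585 d⁻¹.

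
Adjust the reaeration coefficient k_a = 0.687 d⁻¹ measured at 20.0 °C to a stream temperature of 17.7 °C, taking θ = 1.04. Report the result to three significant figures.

k_a ≈ 0.628 d⁻¹

k_a(T₂) = k_a(T₁) · θ^(T₂−T₁) = 0.687 × 1.04^(17.7−20.0)
= 0.687 × 1.04^-2.30 = 0.687 × 0.9137 = 0.6277 d⁻¹.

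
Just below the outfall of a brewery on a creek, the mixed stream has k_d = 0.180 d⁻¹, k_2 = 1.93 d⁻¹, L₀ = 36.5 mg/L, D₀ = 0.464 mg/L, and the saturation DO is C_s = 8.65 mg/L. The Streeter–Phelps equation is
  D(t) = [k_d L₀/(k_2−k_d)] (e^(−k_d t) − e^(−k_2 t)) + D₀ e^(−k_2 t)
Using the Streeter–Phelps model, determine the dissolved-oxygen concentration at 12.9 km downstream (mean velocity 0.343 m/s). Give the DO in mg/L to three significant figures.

Travel time t = x/v = 12.9 km / (0.343 m/s) = 12900 m / 0.343 m/s = 37610 s = 0.4353 d.
k_d L₀/(k_2−k_d) = 0.180×36.5/(1.93−0.180) = 6.570/1.750 = 3.754 mg/L.
e^(−k_d t) = e^(−0.180×0.4353) = 0.9246; e^(−k_2 t) = e^(−1.93×0.4353) = 0.4317.
D = 3.754 × (0.9246 − 0.4317) + 0.464 × 0.4317 = 1.851 + 0.2003 = 2.051 mg/L.
DO = C_s − D = 8.65 − 2.051 = 6.599 mg/L.

DO ≈ 6.60 mg/L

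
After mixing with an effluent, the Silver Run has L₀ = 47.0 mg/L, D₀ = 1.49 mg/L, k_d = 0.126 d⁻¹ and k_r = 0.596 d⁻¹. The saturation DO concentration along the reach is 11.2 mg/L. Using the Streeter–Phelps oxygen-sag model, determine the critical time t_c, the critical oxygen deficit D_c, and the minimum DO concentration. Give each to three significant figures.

t_c ≈ 3.04 d; D_c ≈ 6.78 mg/L; min DO ≈ 4.42 mg/L

At the critical point dD/dt = 0, so k_d L₀ e^(−k_d t) = k_r D. Substituting D(t) from the Streeter–Phelps equation and solving for t gives
t_c = ln[(k_r/k_d)(1 − D₀(k_r−k_d)/(k_d L₀))] / (k_r−k_d).
Here k_r−k_d = 0.4700 d⁻¹ and 1 − D₀(k_r−k_d)/(k_d L₀) = 1 − 1.49×0.4700/(0.126×47.0) = 0.8817, so
t_c = ln(4.730 × 0.8817) / 0.4700 = 1.428 / 0.4700 = 3.039 d.
L(t_c) = L₀ e^(−k_d t_c) = 47.0 × 0.6819 = 32.05 mg/L, and at the critical point k_r D_c = k_d L, so D_c = (0.126/0.596) × 32.05 = 6.776 mg/L.
Minimum DO = C_s − D_c = 11.2 − 6.776 = 4.424 mg/L.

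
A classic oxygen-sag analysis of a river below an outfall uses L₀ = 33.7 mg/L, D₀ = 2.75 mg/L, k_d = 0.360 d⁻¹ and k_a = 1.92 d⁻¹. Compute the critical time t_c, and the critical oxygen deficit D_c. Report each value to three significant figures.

At the critical point dD/dt = 0, so k_d L₀ e^(−k_d t) = k_a D. Substituting D(t) from the Streeter–Phelps equation and solving for t gives
t_c = ln[(k_a/k_d)(1 − D₀(k_a−k_d)/(k_d L₀))] / (k_a−k_d).
Here k_a−k_d = 1.560 d⁻¹ and 1 − D₀(k_a−k_d)/(k_d L₀) = 1 − 2.75×1.560/(0.360×33.7) = 0.6464, so
t_c = ln(5.333 × 0.6464) / 1.560 = 1.238 / 1.560 = 0.7933 d.
D_c = (k_d/k_a) L₀ e^(−k_d t_c) = (0.360/1.92) × 33.7 × e^(−0.360×0.7933) = 0.1875 × 33.7 × 0.7516 = 4.749 mg/L.

t_c ≈ 0.793 d; D_c ≈ 4.75 mg/L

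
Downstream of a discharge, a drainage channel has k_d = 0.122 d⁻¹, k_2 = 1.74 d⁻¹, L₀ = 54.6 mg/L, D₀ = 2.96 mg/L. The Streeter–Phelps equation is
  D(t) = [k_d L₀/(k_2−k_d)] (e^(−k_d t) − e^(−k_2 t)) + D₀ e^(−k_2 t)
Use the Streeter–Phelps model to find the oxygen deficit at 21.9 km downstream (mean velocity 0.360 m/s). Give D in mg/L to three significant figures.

D ≈ 3.44 mg/L

Travel time t = x/v = 21.9 km / (0.360 m/s) = 21900 m / 0.360 m/s = 60830 s = 0.7041 d.
k_d L₀/(k_2−k_d) = 0.122×54.6/(1.74−0.122) = 6.661/1.618 = 4.117 mg/L.
e^(−k_d t) = e^(−0.122×0.7041) = 0.9177; e^(−k_2 t) = e^(−1.74×0.7041) = 0.2937.
D = 4.117 × (0.9177 − 0.2937) + 2.96 × 0.2937 = 2.569 + 0.8694 = 3.438 mg/L.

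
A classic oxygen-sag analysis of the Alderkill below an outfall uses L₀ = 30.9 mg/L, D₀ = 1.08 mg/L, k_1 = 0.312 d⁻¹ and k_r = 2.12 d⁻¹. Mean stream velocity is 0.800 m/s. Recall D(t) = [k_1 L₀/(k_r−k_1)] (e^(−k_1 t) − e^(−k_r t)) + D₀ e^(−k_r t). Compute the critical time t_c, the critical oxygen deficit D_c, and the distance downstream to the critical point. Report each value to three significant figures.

t_c = [1/(k_r−k_1)] ln[(k_r/k_1)(1 − D₀(k_r−k_1)/(k_1 L₀))]
= [1/(2.12−0.312)] ln[(2.12/0.312)(1 − 1.08×1.808/(0.312×30.9))]
= (1/1.808) ln[6.795 × 0.7975] = 0.5531 × ln(5.419) = 0.5531 × 1.690 = 0.9346 d.
D_c = (k_1/k_r) L₀ e^(−k_1 t_c) = (0.312/2.12) × 30.9 × e^(−0.312×0.9346) = 0.1472 × 30.9 × 0.7471 = 3.397 mg/L.
x_c = v t_c = 0.800 m/s × 0.9346 d × 86400 s/d = 64600 m ≈ 64.6 km.

t_c ≈ 0.935 d; D_c ≈ 3.40 mg/L; x_c ≈ 64.6 km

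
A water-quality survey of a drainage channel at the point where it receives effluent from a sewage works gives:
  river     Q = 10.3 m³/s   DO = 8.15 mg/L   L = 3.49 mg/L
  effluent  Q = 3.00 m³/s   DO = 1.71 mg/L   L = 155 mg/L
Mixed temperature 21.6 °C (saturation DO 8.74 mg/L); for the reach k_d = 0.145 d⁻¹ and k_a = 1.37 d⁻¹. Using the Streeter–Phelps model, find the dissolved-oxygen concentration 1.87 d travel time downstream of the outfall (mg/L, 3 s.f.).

Mixed DO = (10.3×8.15 + 3.00×1.71)/(10.3+3.00) = 89.08/13.30 = 6.697 mg/L.
Mixed L₀ = (10.3×3.49 + 3.00×155)/(13.30) = 500.9/13.30 = 37.67 mg/L.
Initial deficit D₀ = C_s − DO₀ = 8.74 − 6.697 = 2.043 mg/L.
D(1.87) = [0.145×37.67/(1.37−0.145)](e^(−0.145×1.87) − e^(−1.37×1.87)) + 2.043 e^(−1.37×1.87)
= 4.458 × (0.7625 − 0.07716) + 2.043 × 0.07716 = 3.213 mg/L.
DO = 8.74 − 3.213 = 5.527 mg/L.

DO ≈ 5.53 mg/L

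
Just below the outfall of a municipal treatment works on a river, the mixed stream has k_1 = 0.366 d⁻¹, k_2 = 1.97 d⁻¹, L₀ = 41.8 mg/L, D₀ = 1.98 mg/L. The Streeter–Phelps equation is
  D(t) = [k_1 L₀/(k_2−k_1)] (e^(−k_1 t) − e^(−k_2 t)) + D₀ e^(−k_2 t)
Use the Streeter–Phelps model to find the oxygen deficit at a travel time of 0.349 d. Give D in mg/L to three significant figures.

D ≈ 4.59 mg/L

k_1 L₀/(k_2−k_1) = 0.366×41.8/(1.97−0.366) = 15.30/1.604 = 9.538 mg/L.
e^(−k_1 t) = e^(−0.366×0.3490) = 0.8801; e^(−k_2 t) = e^(−1.97×0.3490) = 0.5028.
D = 9.538 × (0.8801 − 0.5028) + 1.98 × 0.5028 = 3.598 + 0.9956 = 4.594 mg/L.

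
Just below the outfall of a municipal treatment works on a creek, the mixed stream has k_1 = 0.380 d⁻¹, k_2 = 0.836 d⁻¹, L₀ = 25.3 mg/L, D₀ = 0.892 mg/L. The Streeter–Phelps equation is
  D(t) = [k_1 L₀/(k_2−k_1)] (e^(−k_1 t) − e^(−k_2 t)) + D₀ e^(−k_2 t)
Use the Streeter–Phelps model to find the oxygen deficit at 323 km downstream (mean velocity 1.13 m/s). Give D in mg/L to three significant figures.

Travel time t = x/v = 323 km / (1.13 m/s) = 323000 m / 1.13 m/s = 285800 s = 3.308 d.
k_1 L₀/(k_2−k_1) = 0.380×25.3/(0.836−0.380) = 9.614/0.4560 = 21.08 mg/L.
e^(−k_1 t) = e^(−0.380×3.308) = 0.2845; e^(−k_2 t) = e^(−0.836×3.308) = 0.06293.
D = 21.08 × (0.2845 − 0.06293) + 0.892 × 0.06293 = 4.671 + 0.05613 = 4.727 mg/L.

D ≈ 4.73 mg/L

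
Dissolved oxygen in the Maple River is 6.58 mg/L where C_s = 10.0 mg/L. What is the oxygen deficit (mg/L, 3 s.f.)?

D ≈ 3.42 mg/L

D = C_s − C = 10.0 − 6.58 = 3.42 mg/L.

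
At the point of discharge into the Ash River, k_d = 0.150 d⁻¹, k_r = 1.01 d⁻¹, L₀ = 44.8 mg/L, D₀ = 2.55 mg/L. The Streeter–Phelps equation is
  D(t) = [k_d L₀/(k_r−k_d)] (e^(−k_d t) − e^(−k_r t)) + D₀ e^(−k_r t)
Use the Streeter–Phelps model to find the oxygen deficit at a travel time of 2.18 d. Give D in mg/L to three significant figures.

D ≈ 5.05 mg/L

k_d L₀/(k_r−k_d) = 0.150×44.8/(1.01−0.150) = 6.720/0.8600 = 7.814 mg/L.
e^(−k_d t) = e^(−0.150×2.180) = 0.7211; e^(−k_r t) = e^(−1.01×2.180) = 0.1106.
D = 7.814 × (0.7211 − 0.1106) + 2.55 × 0.1106 = 4.770 + 0.2820 = 5.052 mg/L.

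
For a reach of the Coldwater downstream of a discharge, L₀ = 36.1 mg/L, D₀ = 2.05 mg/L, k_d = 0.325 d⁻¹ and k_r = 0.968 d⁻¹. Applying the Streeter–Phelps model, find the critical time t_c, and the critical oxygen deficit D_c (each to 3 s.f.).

With k_r/k_d = 2.978 and 1 − D₀(k_r−k_d)/(k_d L₀) = 0.8876,
t_c = ln(2.978 × 0.8876) / (0.968 − 0.325) = ln(2.644) / 0.6430 = 0.9722/0.6430 = 1.512 d.
D_c = (k_d/k_r) L₀ e^(−k_d t_c) = (0.325/0.968) × 36.1 × e^(−0.325×1.512) = 0.3357 × 36.1 × 0.6118 = 7.415 mg/L.

t_c ≈ 1.51 d; D_c ≈ 7.41 mg/L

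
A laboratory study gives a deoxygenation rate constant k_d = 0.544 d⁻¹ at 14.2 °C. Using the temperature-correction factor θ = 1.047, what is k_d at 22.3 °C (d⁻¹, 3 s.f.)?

k_d(T₂) = k_d(T₁) · θ^(T₂−T₁) = 0.544 × 1.047^(22.3−14.2)
= 0.544 × 1.047^8.10 = 0.544 × 1.451 = 0.7892 d⁻¹.

k_d ≈ 0.789 d⁻¹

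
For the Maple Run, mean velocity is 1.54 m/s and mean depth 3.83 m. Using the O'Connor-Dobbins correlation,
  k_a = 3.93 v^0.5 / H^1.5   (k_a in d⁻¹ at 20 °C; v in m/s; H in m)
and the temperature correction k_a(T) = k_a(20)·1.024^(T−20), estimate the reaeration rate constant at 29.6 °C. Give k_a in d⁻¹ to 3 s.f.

k_a(20) = 3.93 × 1.54^0.5 / 3.83^1.5 = 3.93 × 1.241 / 7.495 = 0.6507 d⁻¹.
k_a(29.6) = 0.6507 × 1.024^(29.6−20) = 0.6507 × 1.256 = 0.8170 d⁻¹.

k_a ≈ 0.817 d⁻¹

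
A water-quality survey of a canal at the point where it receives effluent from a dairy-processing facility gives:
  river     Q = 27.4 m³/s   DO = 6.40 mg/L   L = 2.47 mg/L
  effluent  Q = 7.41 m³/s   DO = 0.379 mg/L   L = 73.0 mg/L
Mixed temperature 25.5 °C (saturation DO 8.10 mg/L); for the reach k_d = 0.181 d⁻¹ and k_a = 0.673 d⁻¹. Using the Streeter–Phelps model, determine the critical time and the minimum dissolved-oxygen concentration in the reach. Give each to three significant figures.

t_c ≈ 1.40 d; minimum DO ≈ 4.45 mg/L

Mixed DO = (27.4×6.40 + 7.41×0.379)/(27.4+7.41) = 178.2/34.81 = 5.118 mg/L.
Mixed L₀ = (27.4×2.47 + 7.41×73.0)/(34.81) = 608.6/34.81 = 17.48 mg/L.
Initial deficit D₀ = C_s − DO₀ = 8.10 − 5.118 = 2.982 mg/L.
t_c = (1/0.4920) ln[(0.673/0.181)(1 − 2.982×0.4920/(0.181×17.48))] = 2.033 × ln(1.995) = 1.403 d.
D_c = (0.181/0.673) × 17.48 × e^(−0.181×1.403) = 0.2689 × 17.48 × 0.7757 = 3.647 mg/L.
Minimum DO = 8.10 − 3.647 = 4.453 mg/L.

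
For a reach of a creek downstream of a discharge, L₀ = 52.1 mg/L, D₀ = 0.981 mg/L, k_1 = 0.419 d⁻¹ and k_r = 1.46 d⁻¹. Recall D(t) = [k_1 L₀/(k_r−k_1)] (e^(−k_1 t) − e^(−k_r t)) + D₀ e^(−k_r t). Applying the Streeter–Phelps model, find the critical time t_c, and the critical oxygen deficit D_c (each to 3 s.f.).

t_c ≈ 1.15 d; D_c ≈ 9.22 mg/L

t_c = [1/(k_r−k_1)] ln[(k_r/k_1)(1 − D₀(k_r−k_1)/(k_1 L₀))]
= [1/(1.46−0.419)] ln[(1.46/0.419)(1 − 0.981×1.041/(0.419×52.1))]
= (1/1.041) ln[3.484 × 0.9532] = 0.9606 × ln(3.321) = 0.9606 × 1.200 = 1.153 d.
D_c = (k_1/k_r) L₀ e^(−k_1 t_c) = (0.419/1.46) × 52.1 × e^(−0.419×1.153) = 0.2870 × 52.1 × 0.6168 = 9.223 mg/L.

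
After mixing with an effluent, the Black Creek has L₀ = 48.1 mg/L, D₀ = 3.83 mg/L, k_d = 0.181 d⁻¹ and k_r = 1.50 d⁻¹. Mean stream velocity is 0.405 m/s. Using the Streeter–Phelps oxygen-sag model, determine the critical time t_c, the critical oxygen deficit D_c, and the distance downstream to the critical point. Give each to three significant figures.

At the critical point dD/dt = 0, so k_d L₀ e^(−k_d t) = k_r D. Substituting D(t) from the Streeter–Phelps equation and solving for t gives
t_c = ln[(k_r/k_d)(1 − D₀(k_r−k_d)/(k_d L₀))] / (k_r−k_d).
Here k_r−k_d = 1.319 d⁻¹ and 1 − D₀(k_r−k_d)/(k_d L₀) = 1 − 3.83×1.319/(0.181×48.1) = 0.4197, so
t_c = ln(8.287 × 0.4197) / 1.319 = 1.247 / 1.319 = 0.9451 d.
L(t_c) = L₀ e^(−k_d t_c) = 48.1 × 0.8428 = 40.54 mg/L, and at the critical point k_r D_c = k_d L, so D_c = (0.181/1.50) × 40.54 = 4.891 mg/L.
x_c = v t_c = 0.405 m/s × 0.9451 d × 86400 s/d = 33070 m ≈ 33.1 km.

t_c ≈ 0.945 d; D_c ≈ 4.89 mg/L; x_c ≈ 33.1 km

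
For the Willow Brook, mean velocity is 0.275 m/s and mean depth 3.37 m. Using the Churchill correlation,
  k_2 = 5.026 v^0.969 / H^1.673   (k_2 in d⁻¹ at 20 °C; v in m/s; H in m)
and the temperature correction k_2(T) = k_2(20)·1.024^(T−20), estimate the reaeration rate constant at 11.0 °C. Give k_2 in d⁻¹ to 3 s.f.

k_2 ≈ 0.152 d⁻¹

k_2(20) = 5.026 × 0.275^0.969 / 3.37^1.673 = 5.026 × 0.2862 / 7.634 = 0.1885 d⁻¹.
k_2(11.0) = 0.1885 × 1.024^(11.0−20) = 0.1885 × 0.8078 = 0.1522 d⁻¹.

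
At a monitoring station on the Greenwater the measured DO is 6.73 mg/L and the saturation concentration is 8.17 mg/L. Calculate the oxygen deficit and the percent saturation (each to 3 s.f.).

D = C_s − C = 8.17 − 6.73 = 1.44 mg/L.
% saturation = 6.73/8.17 × 100 = 82.4 %.

D ≈ 1.44 mg/L; 82.4 % saturation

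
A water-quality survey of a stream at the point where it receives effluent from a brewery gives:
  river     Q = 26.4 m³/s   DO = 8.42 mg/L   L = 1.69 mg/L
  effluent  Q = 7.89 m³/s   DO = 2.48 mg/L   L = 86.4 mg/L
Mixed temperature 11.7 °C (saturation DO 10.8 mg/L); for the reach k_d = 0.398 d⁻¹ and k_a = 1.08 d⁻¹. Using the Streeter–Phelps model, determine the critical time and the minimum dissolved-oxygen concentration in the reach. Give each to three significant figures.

t_c ≈ 0.934 d; minimum DO ≈ 5.42 mg/L

Mixed DO = (26.4×8.42 + 7.89×2.48)/(26.4+7.89) = 241.9/34.29 = 7.053 mg/L.
Mixed L₀ = (26.4×1.69 + 7.89×86.4)/(34.29) = 726.3/34.29 = 21.18 mg/L.
Initial deficit D₀ = C_s − DO₀ = 10.8 − 7.053 = 3.747 mg/L.
t_c = (1/0.6820) ln[(1.08/0.398)(1 − 3.747×0.6820/(0.398×21.18))] = 1.466 × ln(1.891) = 0.9342 d.
D_c = (0.398/1.08) × 21.18 × e^(−0.398×0.9342) = 0.3685 × 21.18 × 0.6895 = 5.382 mg/L.
Minimum DO = 10.8 − 5.382 = 5.418 mg/L.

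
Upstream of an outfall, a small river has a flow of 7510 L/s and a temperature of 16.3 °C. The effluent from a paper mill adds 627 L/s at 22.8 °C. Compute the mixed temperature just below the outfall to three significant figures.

Flow-weighted mixing: C = (Q_r C_r + Q_w C_w)/(Q_r + Q_w)
= (7510×16.3 + 627×22.8)/(7510 + 627) = 136700/8137 = 16.80 °C.

16.8 °C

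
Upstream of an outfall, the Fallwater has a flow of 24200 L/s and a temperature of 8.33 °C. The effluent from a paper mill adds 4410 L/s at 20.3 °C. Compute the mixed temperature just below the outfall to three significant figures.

10.2 °C

Flow-weighted mixing: C = (Q_r C_r + Q_w C_w)/(Q_r + Q_w)
= (24200×8.33 + 4410×20.3)/(24200 + 4410) = 291100/28610 = 10.18 °C.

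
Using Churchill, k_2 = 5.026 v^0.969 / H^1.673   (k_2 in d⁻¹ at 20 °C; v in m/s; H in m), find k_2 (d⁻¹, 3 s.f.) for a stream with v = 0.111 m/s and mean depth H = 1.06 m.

k_2 = 5.026 × 0.111^0.969 / 1.06^1.673 = 5.026 × 0.1188 / 1.102 = 0.5418 d⁻¹.

k_2 ≈ 0.542 d⁻¹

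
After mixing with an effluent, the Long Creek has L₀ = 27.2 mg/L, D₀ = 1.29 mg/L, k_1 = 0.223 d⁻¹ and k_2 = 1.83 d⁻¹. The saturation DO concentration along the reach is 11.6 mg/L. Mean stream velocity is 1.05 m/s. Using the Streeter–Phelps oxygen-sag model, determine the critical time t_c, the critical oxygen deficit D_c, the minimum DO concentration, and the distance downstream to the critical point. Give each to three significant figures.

At the critical point dD/dt = 0, so k_1 L₀ e^(−k_1 t) = k_2 D. Substituting D(t) from the Streeter–Phelps equation and solving for t gives
t_c = ln[(k_2/k_1)(1 − D₀(k_2−k_1)/(k_1 L₀))] / (k_2−k_1).
Here k_2−k_1 = 1.607 d⁻¹ and 1 − D₀(k_2−k_1)/(k_1 L₀) = 1 − 1.29×1.607/(0.223×27.2) = 0.6582, so
t_c = ln(8.206 × 0.6582) / 1.607 = 1.687 / 1.607 = 1.050 d.
D_c = (k_1/k_2) L₀ e^(−k_1 t_c) = (0.223/1.83) × 27.2 × e^(−0.223×1.050) = 0.1219 × 27.2 × 0.7913 = 2.623 mg/L.
Minimum DO = C_s − D_c = 11.6 − 2.623 = 8.977 mg/L.
x_c = v t_c = 1.05 m/s × 1.050 d × 86400 s/d = 95220 m ≈ 95.2 km.

t_c ≈ 1.05 d; D_c ≈ 2.62 mg/L; min DO ≈ 8.98 mg/L; x_c ≈ 95.2 km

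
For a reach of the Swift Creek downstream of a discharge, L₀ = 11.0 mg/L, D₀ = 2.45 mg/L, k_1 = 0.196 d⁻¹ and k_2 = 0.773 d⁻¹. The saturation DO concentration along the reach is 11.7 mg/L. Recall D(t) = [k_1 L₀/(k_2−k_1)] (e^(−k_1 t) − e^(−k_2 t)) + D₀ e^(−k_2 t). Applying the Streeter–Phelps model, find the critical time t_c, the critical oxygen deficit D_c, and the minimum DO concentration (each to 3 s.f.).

With k_2/k_1 = 3.944 and 1 − D₀(k_2−k_1)/(k_1 L₀) = 0.3443,
t_c = ln(3.944 × 0.3443) / (0.773 − 0.196) = ln(1.358) / 0.5770 = 0.3060/0.5770 = 0.5303 d.
D_c = (k_1/k_2) L₀ e^(−k_1 t_c) = (0.196/0.773) × 11.0 × e^(−0.196×0.5303) = 0.2536 × 11.0 × 0.9013 = 2.514 mg/L.
Minimum DO = C_s − D_c = 11.7 − 2.514 = 9.186 mg/L.

t_c ≈ 0.530 d; D_c ≈ 2.51 mg/L; min DO ≈ 9.19 mg/L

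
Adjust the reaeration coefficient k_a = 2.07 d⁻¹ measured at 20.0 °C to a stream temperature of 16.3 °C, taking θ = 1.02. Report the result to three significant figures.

k_a ≈ 1.92 d⁻¹

k_a(T₂) = k_a(T₁) · θ^(T₂−T₁) = 2.07 × 1.02^(16.3−20.0)
= 2.07 × 1.02^-3.70 = 2.07 × 0.9294 = 1.924 d⁻¹.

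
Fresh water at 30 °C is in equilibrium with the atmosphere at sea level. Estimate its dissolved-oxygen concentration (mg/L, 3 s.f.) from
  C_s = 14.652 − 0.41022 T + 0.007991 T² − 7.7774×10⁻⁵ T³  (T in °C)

C_s = 14.652 − 0.41022×30 + 0.007991×30² − 7.7774×10⁻⁵×30³ = 7.437 mg/L.

C_s ≈ 7.44 mg/L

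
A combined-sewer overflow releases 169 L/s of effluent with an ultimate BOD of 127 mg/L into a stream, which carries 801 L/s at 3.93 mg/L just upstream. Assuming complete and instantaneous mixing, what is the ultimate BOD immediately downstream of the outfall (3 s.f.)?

25.4 mg/L

Flow-weighted mixing: C = (Q_r C_r + Q_w C_w)/(Q_r + Q_w)
= (801×3.93 + 169×127)/(801 + 169) = 24610/970.0 = 25.37 mg/L.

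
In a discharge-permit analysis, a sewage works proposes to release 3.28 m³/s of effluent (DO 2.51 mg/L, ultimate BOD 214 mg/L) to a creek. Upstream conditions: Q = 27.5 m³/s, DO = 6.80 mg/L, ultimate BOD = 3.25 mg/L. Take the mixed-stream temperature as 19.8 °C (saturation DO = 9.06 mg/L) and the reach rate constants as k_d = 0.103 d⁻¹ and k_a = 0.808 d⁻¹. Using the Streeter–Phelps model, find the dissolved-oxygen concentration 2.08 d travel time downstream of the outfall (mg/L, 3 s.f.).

DO ≈ 6.22 mg/L

Mixed DO = (27.5×6.80 + 3.28×2.51)/(27.5+3.28) = 195.2/30.78 = 6.343 mg/L.
Mixed L₀ = (27.5×3.25 + 3.28×214)/(30.78) = 791.3/30.78 = 25.71 mg/L.
Initial deficit D₀ = C_s − DO₀ = 9.06 − 6.343 = 2.717 mg/L.
D(2.08) = [0.103×25.71/(0.808−0.103)](e^(−0.103×2.08) − e^(−0.808×2.08)) + 2.717 e^(−0.808×2.08)
= 3.756 × (0.8072 − 0.1863) + 2.717 × 0.1863 = 2.838 mg/L.
DO = 9.06 − 2.838 = 6.222 mg/L.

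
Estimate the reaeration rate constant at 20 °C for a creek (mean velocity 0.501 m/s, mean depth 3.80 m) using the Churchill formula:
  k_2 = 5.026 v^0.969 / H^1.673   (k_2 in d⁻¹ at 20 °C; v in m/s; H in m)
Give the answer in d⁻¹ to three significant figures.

k_2 = 5.026 × 0.501^0.969 / 3.80^1.673 = 5.026 × 0.5119 / 9.332 = 0.2757 d⁻¹.

k_2 ≈ 0.276 d⁻¹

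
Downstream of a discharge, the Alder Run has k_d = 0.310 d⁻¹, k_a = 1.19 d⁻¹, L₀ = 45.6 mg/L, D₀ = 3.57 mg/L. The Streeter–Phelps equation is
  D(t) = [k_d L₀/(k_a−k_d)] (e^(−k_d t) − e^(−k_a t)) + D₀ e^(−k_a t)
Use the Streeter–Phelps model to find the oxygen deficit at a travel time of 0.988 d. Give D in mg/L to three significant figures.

D ≈ 7.97 mg/L

k_d L₀/(k_a−k_d) = 0.310×45.6/(1.19−0.310) = 14.14/0.8800 = 16.06 mg/L.
e^(−k_d t) = e^(−0.310×0.9880) = 0.7362; e^(−k_a t) = e^(−1.19×0.9880) = 0.3086.
D = 16.06 × (0.7362 − 0.3086) + 3.57 × 0.3086 = 6.869 + 1.102 = 7.970 mg/L.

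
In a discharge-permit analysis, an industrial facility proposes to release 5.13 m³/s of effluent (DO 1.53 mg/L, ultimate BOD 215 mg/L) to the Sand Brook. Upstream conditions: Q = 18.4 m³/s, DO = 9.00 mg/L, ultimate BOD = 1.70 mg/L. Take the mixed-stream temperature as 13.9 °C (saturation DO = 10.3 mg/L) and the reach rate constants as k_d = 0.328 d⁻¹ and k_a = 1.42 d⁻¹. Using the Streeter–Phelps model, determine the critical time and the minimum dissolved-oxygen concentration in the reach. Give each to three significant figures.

Mixed DO = (18.4×9.00 + 5.13×1.53)/(18.4+5.13) = 173.4/23.53 = 7.371 mg/L.
Mixed L₀ = (18.4×1.70 + 5.13×215)/(23.53) = 1134/23.53 = 48.20 mg/L.
Initial deficit D₀ = C_s − DO₀ = 10.3 − 7.371 = 2.929 mg/L.
t_c = (1/1.092) ln[(1.42/0.328)(1 − 2.929×1.092/(0.328×48.20))] = 0.9158 × ln(3.454) = 1.135 d.
D_c = (0.328/1.42) × 48.20 × e^(−0.328×1.135) = 0.2310 × 48.20 × 0.6892 = 7.673 mg/L.
Minimum DO = 10.3 − 7.673 = 2.627 mg/L.

t_c ≈ 1.13 d; minimum DO ≈ 2.63 mg/L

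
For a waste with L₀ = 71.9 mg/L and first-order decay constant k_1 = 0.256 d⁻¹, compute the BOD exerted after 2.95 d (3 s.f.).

y ≈ 38.1 mg/L

y_t = L₀(1 − e^(−k_1 t)) = 71.9 × (1 − e^(−0.256×2.95))
= 71.9 × (1 − 0.4699) = 71.9 × 0.5301 = 38.11 mg/L.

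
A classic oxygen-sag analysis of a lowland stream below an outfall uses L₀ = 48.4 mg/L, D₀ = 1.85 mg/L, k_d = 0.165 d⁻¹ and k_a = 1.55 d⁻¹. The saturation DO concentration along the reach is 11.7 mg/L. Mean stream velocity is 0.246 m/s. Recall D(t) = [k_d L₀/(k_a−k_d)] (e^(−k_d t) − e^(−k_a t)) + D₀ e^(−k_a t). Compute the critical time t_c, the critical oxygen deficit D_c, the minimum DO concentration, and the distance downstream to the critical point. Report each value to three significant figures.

With k_a/k_d = 9.394 and 1 − D₀(k_a−k_d)/(k_d L₀) = 0.6792,
t_c = ln(9.394 × 0.6792) / (1.55 − 0.165) = ln(6.380) / 1.385 = 1.853/1.385 = 1.338 d.
D_c = (k_d/k_a) L₀ e^(−k_d t_c) = (0.165/1.55) × 48.4 × e^(−0.165×1.338) = 0.1065 × 48.4 × 0.8019 = 4.132 mg/L.
Minimum DO = C_s − D_c = 11.7 − 4.132 = 7.568 mg/L.
x_c = v t_c = 0.246 m/s × 1.338 d × 86400 s/d = 28440 m ≈ 28.4 km.

t_c ≈ 1.34 d; D_c ≈ 4.13 mg/L; min DO ≈ 7.57 mg/L; x_c ≈ 28.4 km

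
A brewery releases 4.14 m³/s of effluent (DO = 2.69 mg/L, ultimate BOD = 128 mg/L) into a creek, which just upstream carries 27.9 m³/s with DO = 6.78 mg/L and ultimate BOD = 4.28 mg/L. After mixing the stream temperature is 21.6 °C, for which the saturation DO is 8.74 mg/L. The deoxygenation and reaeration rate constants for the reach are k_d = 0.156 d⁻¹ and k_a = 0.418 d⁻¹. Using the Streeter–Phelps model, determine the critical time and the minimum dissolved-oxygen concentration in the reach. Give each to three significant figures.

t_c ≈ 2.88 d; minimum DO ≈ 3.91 mg/L

Mixed DO = (27.9×6.78 + 4.14×2.69)/(27.9+4.14) = 200.3/32.04 = 6.252 mg/L.
Mixed L₀ = (27.9×4.28 + 4.14×128)/(32.04) = 649.3/32.04 = 20.27 mg/L.
Initial deficit D₀ = C_s − DO₀ = 8.74 − 6.252 = 2.488 mg/L.
t_c = (1/0.2620) ln[(0.418/0.156)(1 − 2.488×0.2620/(0.156×20.27))] = 3.817 × ln(2.127) = 2.880 d.
D_c = (0.156/0.418) × 20.27 × e^(−0.156×2.880) = 0.3732 × 20.27 × 0.6380 = 4.826 mg/L.
Minimum DO = 8.74 − 4.826 = 3.914 mg/L.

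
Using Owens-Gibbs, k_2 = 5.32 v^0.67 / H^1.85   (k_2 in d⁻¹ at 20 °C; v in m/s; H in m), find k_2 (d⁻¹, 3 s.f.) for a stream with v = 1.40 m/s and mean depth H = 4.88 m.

k_2 ≈ 0.355 d⁻¹

k_2 = 5.32 × 1.40^0.67 / 4.88^1.85 = 5.32 × 1.253 / 18.77 = 0.3550 d⁻¹.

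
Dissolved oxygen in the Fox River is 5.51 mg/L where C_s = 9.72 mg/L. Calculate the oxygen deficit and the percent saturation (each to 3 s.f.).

D ≈ 4.21 mg/L; 56.7 % saturation

D = C_s − C = 9.72 − 5.51 = 4.21 mg/L.
% saturation = 5.51/9.72 × 100 = 56.7 %.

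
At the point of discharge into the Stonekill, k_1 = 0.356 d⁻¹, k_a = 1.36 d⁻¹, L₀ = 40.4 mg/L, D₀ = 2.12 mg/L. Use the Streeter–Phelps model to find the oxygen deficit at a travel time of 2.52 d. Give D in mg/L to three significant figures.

D ≈ 5.44 mg/L

k_1 L₀/(k_a−k_1) = 0.356×40.4/(1.36−0.356) = 14.38/1.004 = 14.33 mg/L.
e^(−k_1 t) = e^(−0.356×2.520) = 0.4077; e^(−k_a t) = e^(−1.36×2.520) = 0.03248.
D = 14.33 × (0.4077 − 0.03248) + 2.12 × 0.03248 = 5.376 + 0.06885 = 5.445 mg/L.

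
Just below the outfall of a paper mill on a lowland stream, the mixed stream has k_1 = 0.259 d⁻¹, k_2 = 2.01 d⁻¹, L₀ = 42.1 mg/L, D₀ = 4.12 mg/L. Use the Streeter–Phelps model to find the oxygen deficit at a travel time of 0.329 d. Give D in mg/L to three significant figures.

D ≈ 4.63 mg/L

k_1 L₀/(k_2−k_1) = 0.259×42.1/(2.01−0.259) = 10.90/1.751 = 6.227 mg/L.
e^(−k_1 t) = e^(−0.259×0.3290) = 0.9183; e^(−k_2 t) = e^(−2.01×0.3290) = 0.5162.
D = 6.227 × (0.9183 − 0.5162) + 4.12 × 0.5162 = 2.504 + 2.127 = 4.631 mg/L.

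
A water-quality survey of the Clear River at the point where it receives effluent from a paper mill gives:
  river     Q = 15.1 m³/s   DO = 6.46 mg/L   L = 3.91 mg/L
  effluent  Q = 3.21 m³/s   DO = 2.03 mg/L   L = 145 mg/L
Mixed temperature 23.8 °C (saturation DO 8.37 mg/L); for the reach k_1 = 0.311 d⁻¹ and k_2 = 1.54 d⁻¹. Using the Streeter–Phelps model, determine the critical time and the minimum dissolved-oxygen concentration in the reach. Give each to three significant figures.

t_c ≈ 0.925 d; minimum DO ≈ 4.03 mg/L

Mixed DO = (15.1×6.46 + 3.21×2.03)/(15.1+3.21) = 104.1/18.31 = 5.683 mg/L.
Mixed L₀ = (15.1×3.91 + 3.21×145)/(18.31) = 524.5/18.31 = 28.65 mg/L.
Initial deficit D₀ = C_s − DO₀ = 8.37 − 5.683 = 2.687 mg/L.
t_c = (1/1.229) ln[(1.54/0.311)(1 − 2.687×1.229/(0.311×28.65))] = 0.8137 × ln(3.116) = 0.9249 d.
D_c = (0.311/1.54) × 28.65 × e^(−0.311×0.9249) = 0.2019 × 28.65 × 0.7500 = 4.339 mg/L.
Minimum DO = 8.37 − 4.339 = 4.031 mg/L.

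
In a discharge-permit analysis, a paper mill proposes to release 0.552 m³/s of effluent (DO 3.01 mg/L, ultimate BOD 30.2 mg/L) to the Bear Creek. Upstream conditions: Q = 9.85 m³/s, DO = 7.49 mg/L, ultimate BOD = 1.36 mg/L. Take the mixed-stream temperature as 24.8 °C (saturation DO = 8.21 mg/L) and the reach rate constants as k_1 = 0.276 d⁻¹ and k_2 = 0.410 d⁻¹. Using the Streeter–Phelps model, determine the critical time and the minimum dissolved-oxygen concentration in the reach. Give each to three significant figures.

Mixed DO = (9.85×7.49 + 0.552×3.01)/(9.85+0.552) = 75.44/10.40 = 7.252 mg/L.
Mixed L₀ = (9.85×1.36 + 0.552×30.2)/(10.40) = 30.07/10.40 = 2.890 mg/L.
Initial deficit D₀ = C_s − DO₀ = 8.21 − 7.252 = 0.9577 mg/L.
t_c = (1/0.1340) ln[(0.410/0.276)(1 − 0.9577×0.1340/(0.276×2.890))] = 7.463 × ln(1.247) = 1.645 d.
D_c = (0.276/0.410) × 2.890 × e^(−0.276×1.645) = 0.6732 × 2.890 × 0.6352 = 1.236 mg/L.
Minimum DO = 8.21 − 1.236 = 6.974 mg/L.

t_c ≈ 1.64 d; minimum DO ≈ 6.97 mg/L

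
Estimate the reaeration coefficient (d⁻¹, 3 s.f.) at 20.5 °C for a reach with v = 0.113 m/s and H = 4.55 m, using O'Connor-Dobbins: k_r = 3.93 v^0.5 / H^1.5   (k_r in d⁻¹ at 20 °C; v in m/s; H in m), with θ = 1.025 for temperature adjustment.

k_r ≈ 0.138 d⁻¹

k_r(20) = 3.93 × 0.113^0.5 / 4.55^1.5 = 3.93 × 0.3362 / 9.705 = 0.1361 d⁻¹.
k_r(20.5) = 0.1361 × 1.025^(20.5−20) = 0.1361 × 1.012 = 0.1378 d⁻¹.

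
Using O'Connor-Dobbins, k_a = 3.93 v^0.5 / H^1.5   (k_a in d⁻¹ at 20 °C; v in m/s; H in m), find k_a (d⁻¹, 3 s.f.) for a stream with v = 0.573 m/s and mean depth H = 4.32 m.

k_a ≈ 0.331 d⁻¹

k_a = 3.93 × 0.573^0.5 / 4.32^1.5 = 3.93 × 0.7570 / 8.979 = 0.3313 d⁻¹.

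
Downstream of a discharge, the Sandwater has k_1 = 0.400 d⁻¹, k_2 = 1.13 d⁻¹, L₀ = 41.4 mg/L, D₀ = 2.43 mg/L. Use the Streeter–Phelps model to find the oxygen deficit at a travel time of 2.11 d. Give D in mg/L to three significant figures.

D ≈ 7.89 mg/L

k_1 L₀/(k_2−k_1) = 0.400×41.4/(1.13−0.400) = 16.56/0.7300 = 22.68 mg/L.
e^(−k_1 t) = e^(−0.400×2.110) = 0.4300; e^(−k_2 t) = e^(−1.13×2.110) = 0.09215.
D = 22.68 × (0.4300 − 0.09215) + 2.43 × 0.09215 = 7.664 + 0.2239 = 7.888 mg/L.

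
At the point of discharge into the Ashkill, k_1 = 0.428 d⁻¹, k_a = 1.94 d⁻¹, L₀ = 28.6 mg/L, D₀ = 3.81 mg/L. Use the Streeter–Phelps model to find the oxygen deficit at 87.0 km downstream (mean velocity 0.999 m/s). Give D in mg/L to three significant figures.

D ≈ 4.65 mg/L

Travel time t = x/v = 87.0 km / (0.999 m/s) = 87000 m / 0.999 m/s = 87090 s = 1.008 d.
k_1 L₀/(k_a−k_1) = 0.428×28.6/(1.94−0.428) = 12.24/1.512 = 8.096 mg/L.
e^(−k_1 t) = e^(−0.428×1.008) = 0.6496; e^(−k_a t) = e^(−1.94×1.008) = 0.1415.
D = 8.096 × (0.6496 − 0.1415) + 3.81 × 0.1415 = 4.113 + 0.5391 = 4.653 mg/L.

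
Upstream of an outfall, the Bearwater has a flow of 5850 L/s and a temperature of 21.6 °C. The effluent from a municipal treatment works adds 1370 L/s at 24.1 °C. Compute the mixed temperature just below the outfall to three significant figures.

Flow-weighted mixing: C = (Q_r C_r + Q_w C_w)/(Q_r + Q_w)
= (5850×21.6 + 1370×24.1)/(5850 + 1370) = 159400/7220 = 22.07 °C.

22.1 °C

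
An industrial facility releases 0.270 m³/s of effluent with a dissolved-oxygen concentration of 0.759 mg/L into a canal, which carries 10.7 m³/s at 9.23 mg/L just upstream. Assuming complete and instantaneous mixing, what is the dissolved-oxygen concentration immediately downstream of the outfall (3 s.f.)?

Flow-weighted mixing: C = (Q_r C_r + Q_w C_w)/(Q_r + Q_w)
= (10.7×9.23 + 0.270×0.759)/(10.7 + 0.270) = 98.97/10.97 = 9.022 mg/L.

9.02 mg/L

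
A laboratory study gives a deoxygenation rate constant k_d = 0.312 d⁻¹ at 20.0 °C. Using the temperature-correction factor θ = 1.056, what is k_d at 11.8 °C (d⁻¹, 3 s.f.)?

k_d ≈ 0.200 d⁻¹

k_d(T₂) = k_d(T₁) · θ^(T₂−T₁) = 0.312 × 1.056^(11.8−20.0)
= 0.312 × 1.056^-8.20 = 0.312 × 0.6397 = 0.1996 d⁻¹.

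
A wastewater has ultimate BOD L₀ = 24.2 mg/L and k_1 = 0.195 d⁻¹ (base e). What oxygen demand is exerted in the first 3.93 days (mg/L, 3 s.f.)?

y_t = L₀(1 − e^(−k_1 t)) = 24.2 × (1 − e^(−0.195×3.93))
= 24.2 × (1 − 0.4647) = 24.2 × 0.5353 = 12.95 mg/L.

y ≈ 13.0 mg/L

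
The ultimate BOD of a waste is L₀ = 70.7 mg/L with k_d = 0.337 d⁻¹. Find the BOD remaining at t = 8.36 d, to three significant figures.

L_t = L₀ e^(−k_d t) = 70.7 × e^(−0.337×8.36) = 70.7 × 0.05977 = 4.225 mg/L.

L ≈ 4.23 mg/L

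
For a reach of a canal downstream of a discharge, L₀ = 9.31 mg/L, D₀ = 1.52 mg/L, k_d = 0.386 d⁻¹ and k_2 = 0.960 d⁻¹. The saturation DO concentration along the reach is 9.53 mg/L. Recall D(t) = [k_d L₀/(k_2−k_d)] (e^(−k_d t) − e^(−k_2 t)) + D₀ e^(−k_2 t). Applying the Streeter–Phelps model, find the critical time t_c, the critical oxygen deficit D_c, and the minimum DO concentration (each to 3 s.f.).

With k_2/k_d = 2.487 and 1 − D₀(k_2−k_d)/(k_d L₀) = 0.7572,
t_c = ln(2.487 × 0.7572) / (0.960 − 0.386) = ln(1.883) / 0.5740 = 0.6330/0.5740 = 1.103 d.
D_c = (k_d/k_2) L₀ e^(−k_d t_c) = (0.386/0.960) × 9.31 × e^(−0.386×1.103) = 0.4021 × 9.31 × 0.6533 = 2.446 mg/L.
Minimum DO = C_s − D_c = 9.53 − 2.446 = 7.084 mg/L.

t_c ≈ 1.10 d; D_c ≈ 2.45 mg/L; min DO ≈ 7.08 mg/L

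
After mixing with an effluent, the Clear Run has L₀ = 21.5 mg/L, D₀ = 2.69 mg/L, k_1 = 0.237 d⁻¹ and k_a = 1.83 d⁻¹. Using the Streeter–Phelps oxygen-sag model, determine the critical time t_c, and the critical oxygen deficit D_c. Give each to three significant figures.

t_c ≈ 0.129 d; D_c ≈ 2.70 mg/L

t_c = [1/(k_a−k_1)] ln[(k_a/k_1)(1 − D₀(k_a−k_1)/(k_1 L₀))]
= [1/(1.83−0.237)] ln[(1.83/0.237)(1 − 2.69×1.593/(0.237×21.5))]
= (1/1.593) ln[7.722 × 0.1590] = 0.6277 × ln(1.228) = 0.6277 × 0.2053 = 0.1289 d.
L(t_c) = L₀ e^(−k_1 t_c) = 21.5 × 0.9699 = 20.85 mg/L, and at the critical point k_a D_c = k_1 L, so D_c = (0.237/1.83) × 20.85 = 2.701 mg/L.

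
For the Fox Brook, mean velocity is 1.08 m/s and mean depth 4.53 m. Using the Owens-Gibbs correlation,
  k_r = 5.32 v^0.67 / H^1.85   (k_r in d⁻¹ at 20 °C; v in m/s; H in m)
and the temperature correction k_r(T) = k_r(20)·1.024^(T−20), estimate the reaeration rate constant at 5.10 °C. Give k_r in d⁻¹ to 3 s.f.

k_r ≈ 0.240 d⁻¹

k_r(20) = 5.32 × 1.08^0.67 / 4.53^1.85 = 5.32 × 1.053 / 16.36 = 0.3424 d⁻¹.
k_r(5.10) = 0.3424 × 1.024^(5.10−20) = 0.3424 × 0.7023 = 0.2405 d⁻¹.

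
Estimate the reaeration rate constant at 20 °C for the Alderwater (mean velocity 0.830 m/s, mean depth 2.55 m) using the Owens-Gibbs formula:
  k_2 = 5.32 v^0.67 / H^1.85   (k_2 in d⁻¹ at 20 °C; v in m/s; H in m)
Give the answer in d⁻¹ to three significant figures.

k_2 = 5.32 × 0.830^0.67 / 2.55^1.85 = 5.32 × 0.8826 / 5.651 = 0.8310 d⁻¹.

k_2 ≈ 0.831 d⁻¹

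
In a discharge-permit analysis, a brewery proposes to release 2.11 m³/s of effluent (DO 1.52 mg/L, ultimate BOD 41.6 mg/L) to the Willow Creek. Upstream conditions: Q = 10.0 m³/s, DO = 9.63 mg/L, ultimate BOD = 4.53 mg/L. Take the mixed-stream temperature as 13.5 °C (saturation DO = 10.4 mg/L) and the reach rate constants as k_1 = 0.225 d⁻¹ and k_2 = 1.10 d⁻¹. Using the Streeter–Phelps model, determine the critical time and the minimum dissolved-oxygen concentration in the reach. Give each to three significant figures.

Mixed DO = (10.0×9.63 + 2.11×1.52)/(10.0+2.11) = 99.51/12.11 = 8.217 mg/L.
Mixed L₀ = (10.0×4.53 + 2.11×41.6)/(12.11) = 133.1/12.11 = 10.99 mg/L.
Initial deficit D₀ = C_s − DO₀ = 10.4 − 8.217 = 2.183 mg/L.
t_c = (1/0.8750) ln[(1.10/0.225)(1 − 2.183×0.8750/(0.225×10.99))] = 1.143 × ln(1.112) = 0.1212 d.
D_c = (0.225/1.10) × 10.99 × e^(−0.225×0.1212) = 0.2045 × 10.99 × 0.9731 = 2.187 mg/L.
Minimum DO = 10.4 − 2.187 = 8.213 mg/L.

t_c ≈ 0.121 d; minimum DO ≈ 8.21 mg/L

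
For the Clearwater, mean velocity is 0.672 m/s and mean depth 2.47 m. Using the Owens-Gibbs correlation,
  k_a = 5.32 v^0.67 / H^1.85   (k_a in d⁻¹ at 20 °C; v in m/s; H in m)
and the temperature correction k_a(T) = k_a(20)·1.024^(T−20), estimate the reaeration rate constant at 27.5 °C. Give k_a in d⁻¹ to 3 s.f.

k_a ≈ 0.914 d⁻¹

k_a(20) = 5.32 × 0.672^0.67 / 2.47^1.85 = 5.32 × 0.7662 / 5.327 = 0.7652 d⁻¹.
k_a(27.5) = 0.7652 × 1.024^(27.5−20) = 0.7652 × 1.195 = 0.9141 d⁻¹.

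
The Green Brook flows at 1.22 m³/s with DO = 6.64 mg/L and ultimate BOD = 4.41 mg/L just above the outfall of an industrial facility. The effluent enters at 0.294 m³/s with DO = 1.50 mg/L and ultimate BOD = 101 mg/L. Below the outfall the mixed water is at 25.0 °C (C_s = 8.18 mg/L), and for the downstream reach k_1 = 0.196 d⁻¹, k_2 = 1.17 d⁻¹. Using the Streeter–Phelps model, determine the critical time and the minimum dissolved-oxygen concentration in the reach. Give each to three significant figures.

Mixed DO = (1.22×6.64 + 0.294×1.50)/(1.22+0.294) = 8.542/1.514 = 5.642 mg/L.
Mixed L₀ = (1.22×4.41 + 0.294×101)/(1.514) = 35.07/1.514 = 23.17 mg/L.
Initial deficit D₀ = C_s − DO₀ = 8.18 − 5.642 = 2.538 mg/L.
t_c = (1/0.9740) ln[(1.17/0.196)(1 − 2.538×0.9740/(0.196×23.17))] = 1.027 × ln(2.719) = 1.027 d.
D_c = (0.196/1.17) × 23.17 × e^(−0.196×1.027) = 0.1675 × 23.17 × 0.8177 = 3.173 mg/L.
Minimum DO = 8.18 − 3.173 = 5.007 mg/L.

t_c ≈ 1.03 d; minimum DO ≈ 5.01 mg/L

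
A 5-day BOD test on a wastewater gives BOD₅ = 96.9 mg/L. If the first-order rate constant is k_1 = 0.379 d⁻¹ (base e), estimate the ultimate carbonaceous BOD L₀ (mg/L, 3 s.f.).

BOD₅ = L₀(1 − e^(−5k_1)) ⇒ L₀ = BOD₅ / (1 − e^(−5×0.379))
= 96.9 / (1 − 0.1503) = 96.9 / 0.8497 = 114.0 mg/L.

L₀ ≈ 114 mg/L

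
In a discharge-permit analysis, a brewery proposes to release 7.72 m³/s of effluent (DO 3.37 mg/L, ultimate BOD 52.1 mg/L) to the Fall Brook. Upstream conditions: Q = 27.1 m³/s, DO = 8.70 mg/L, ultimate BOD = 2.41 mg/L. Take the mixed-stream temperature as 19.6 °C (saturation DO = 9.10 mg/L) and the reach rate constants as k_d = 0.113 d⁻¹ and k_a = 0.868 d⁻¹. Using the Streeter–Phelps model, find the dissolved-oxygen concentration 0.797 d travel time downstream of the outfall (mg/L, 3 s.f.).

DO ≈ 7.48 mg/L

Mixed DO = (27.1×8.70 + 7.72×3.37)/(27.1+7.72) = 261.8/34.82 = 7.518 mg/L.
Mixed L₀ = (27.1×2.41 + 7.72×52.1)/(34.82) = 467.5/34.82 = 13.43 mg/L.
Initial deficit D₀ = C_s − DO₀ = 9.10 − 7.518 = 1.582 mg/L.
D(0.797) = [0.113×13.43/(0.868−0.113)](e^(−0.113×0.797) − e^(−0.868×0.797)) + 1.582 e^(−0.868×0.797)
= 2.010 × (0.9139 − 0.5007) + 1.582 × 0.5007 = 1.622 mg/L.
DO = 9.10 − 1.622 = 7.478 mg/L.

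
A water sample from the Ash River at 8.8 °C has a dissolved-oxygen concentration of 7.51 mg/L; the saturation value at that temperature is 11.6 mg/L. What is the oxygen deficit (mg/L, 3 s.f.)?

D = C_s − C = 11.6 − 7.51 = 4.09 mg/L.

D ≈ 4.09 mg/L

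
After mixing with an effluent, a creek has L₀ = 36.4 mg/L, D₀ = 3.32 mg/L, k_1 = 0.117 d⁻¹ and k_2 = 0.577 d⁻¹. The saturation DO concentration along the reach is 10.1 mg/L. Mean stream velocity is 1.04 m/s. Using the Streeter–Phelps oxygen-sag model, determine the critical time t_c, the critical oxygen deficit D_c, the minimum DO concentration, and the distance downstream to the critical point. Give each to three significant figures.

With k_2/k_1 = 4.932 and 1 − D₀(k_2−k_1)/(k_1 L₀) = 0.6414,
t_c = ln(4.932 × 0.6414) / (0.577 − 0.117) = ln(3.163) / 0.4600 = 1.152/0.4600 = 2.503 d.
D_c = (k_1/k_2) L₀ e^(−k_1 t_c) = (0.117/0.577) × 36.4 × e^(−0.117×2.503) = 0.2028 × 36.4 × 0.7461 = 5.507 mg/L.
Minimum DO = C_s − D_c = 10.1 − 5.507 = 4.593 mg/L.
x_c = v t_c = 1.04 m/s × 2.503 d × 86400 s/d = 224900 m ≈ 225 km.

t_c ≈ 2.50 d; D_c ≈ 5.51 mg/L; min DO ≈ 4.59 mg/L; x_c ≈ 225 km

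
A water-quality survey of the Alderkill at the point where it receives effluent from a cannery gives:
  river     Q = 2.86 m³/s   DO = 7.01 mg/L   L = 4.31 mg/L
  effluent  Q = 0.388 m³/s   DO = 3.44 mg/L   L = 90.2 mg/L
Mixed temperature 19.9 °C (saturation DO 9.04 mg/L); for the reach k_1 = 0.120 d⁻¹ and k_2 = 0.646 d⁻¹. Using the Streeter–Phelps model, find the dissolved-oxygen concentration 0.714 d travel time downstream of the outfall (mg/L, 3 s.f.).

DO ≈ 6.54 mg/L

Mixed DO = (2.86×7.01 + 0.388×3.44)/(2.86+0.388) = 21.38/3.248 = 6.584 mg/L.
Mixed L₀ = (2.86×4.31 + 0.388×90.2)/(3.248) = 47.32/3.248 = 14.57 mg/L.
Initial deficit D₀ = C_s − DO₀ = 9.04 − 6.584 = 2.456 mg/L.
D(0.714) = [0.120×14.57/(0.646−0.120)](e^(−0.120×0.714) − e^(−0.646×0.714)) + 2.456 e^(−0.646×0.714)
= 3.324 × (0.9179 − 0.6305) + 2.456 × 0.6305 = 2.504 mg/L.
DO = 9.04 − 2.504 = 6.536 mg/L.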